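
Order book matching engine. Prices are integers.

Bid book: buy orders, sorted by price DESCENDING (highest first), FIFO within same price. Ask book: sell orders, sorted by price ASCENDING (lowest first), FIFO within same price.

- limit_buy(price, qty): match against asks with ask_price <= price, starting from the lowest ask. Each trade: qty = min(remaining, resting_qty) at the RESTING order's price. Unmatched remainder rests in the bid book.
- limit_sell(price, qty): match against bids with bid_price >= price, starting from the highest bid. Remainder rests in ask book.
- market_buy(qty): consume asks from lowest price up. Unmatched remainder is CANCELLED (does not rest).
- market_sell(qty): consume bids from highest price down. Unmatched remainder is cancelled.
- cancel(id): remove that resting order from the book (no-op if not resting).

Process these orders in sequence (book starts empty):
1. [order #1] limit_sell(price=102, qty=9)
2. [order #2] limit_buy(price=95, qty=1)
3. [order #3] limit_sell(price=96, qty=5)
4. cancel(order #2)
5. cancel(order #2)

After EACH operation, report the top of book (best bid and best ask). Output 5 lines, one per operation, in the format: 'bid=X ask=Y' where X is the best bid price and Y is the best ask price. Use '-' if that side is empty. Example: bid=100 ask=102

After op 1 [order #1] limit_sell(price=102, qty=9): fills=none; bids=[-] asks=[#1:9@102]
After op 2 [order #2] limit_buy(price=95, qty=1): fills=none; bids=[#2:1@95] asks=[#1:9@102]
After op 3 [order #3] limit_sell(price=96, qty=5): fills=none; bids=[#2:1@95] asks=[#3:5@96 #1:9@102]
After op 4 cancel(order #2): fills=none; bids=[-] asks=[#3:5@96 #1:9@102]
After op 5 cancel(order #2): fills=none; bids=[-] asks=[#3:5@96 #1:9@102]

Answer: bid=- ask=102
bid=95 ask=102
bid=95 ask=96
bid=- ask=96
bid=- ask=96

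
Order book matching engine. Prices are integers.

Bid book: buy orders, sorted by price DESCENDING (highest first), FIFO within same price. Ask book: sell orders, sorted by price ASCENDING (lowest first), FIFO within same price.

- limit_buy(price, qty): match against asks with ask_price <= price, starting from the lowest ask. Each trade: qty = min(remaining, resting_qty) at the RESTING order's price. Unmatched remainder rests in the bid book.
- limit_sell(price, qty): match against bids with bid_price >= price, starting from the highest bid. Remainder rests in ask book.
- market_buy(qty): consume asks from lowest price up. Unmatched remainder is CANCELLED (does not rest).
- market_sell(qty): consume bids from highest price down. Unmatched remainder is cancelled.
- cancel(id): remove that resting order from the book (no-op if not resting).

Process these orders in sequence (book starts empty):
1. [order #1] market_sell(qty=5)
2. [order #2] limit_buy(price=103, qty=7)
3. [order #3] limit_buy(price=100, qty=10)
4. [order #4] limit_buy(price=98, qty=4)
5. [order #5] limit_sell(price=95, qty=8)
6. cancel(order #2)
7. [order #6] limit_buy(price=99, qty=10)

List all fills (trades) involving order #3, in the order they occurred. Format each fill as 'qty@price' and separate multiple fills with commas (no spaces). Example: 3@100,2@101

Answer: 1@100

Derivation:
After op 1 [order #1] market_sell(qty=5): fills=none; bids=[-] asks=[-]
After op 2 [order #2] limit_buy(price=103, qty=7): fills=none; bids=[#2:7@103] asks=[-]
After op 3 [order #3] limit_buy(price=100, qty=10): fills=none; bids=[#2:7@103 #3:10@100] asks=[-]
After op 4 [order #4] limit_buy(price=98, qty=4): fills=none; bids=[#2:7@103 #3:10@100 #4:4@98] asks=[-]
After op 5 [order #5] limit_sell(price=95, qty=8): fills=#2x#5:7@103 #3x#5:1@100; bids=[#3:9@100 #4:4@98] asks=[-]
After op 6 cancel(order #2): fills=none; bids=[#3:9@100 #4:4@98] asks=[-]
After op 7 [order #6] limit_buy(price=99, qty=10): fills=none; bids=[#3:9@100 #6:10@99 #4:4@98] asks=[-]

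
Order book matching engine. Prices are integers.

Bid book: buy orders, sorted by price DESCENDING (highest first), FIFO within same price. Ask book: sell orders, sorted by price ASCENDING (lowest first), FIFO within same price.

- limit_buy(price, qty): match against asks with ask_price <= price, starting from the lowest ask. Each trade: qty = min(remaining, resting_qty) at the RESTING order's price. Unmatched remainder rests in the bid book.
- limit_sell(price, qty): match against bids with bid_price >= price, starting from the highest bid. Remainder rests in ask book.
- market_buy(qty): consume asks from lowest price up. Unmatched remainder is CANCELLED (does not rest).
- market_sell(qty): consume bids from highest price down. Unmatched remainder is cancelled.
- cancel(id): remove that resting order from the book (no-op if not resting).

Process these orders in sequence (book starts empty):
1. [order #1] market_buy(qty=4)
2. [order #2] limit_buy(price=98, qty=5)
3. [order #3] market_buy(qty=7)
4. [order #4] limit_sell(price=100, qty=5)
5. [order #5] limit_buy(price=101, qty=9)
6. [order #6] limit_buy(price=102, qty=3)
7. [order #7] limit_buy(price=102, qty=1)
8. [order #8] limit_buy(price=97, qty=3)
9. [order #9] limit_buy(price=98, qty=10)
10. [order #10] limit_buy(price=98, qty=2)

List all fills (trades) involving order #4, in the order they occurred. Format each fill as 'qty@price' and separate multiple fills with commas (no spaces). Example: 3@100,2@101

After op 1 [order #1] market_buy(qty=4): fills=none; bids=[-] asks=[-]
After op 2 [order #2] limit_buy(price=98, qty=5): fills=none; bids=[#2:5@98] asks=[-]
After op 3 [order #3] market_buy(qty=7): fills=none; bids=[#2:5@98] asks=[-]
After op 4 [order #4] limit_sell(price=100, qty=5): fills=none; bids=[#2:5@98] asks=[#4:5@100]
After op 5 [order #5] limit_buy(price=101, qty=9): fills=#5x#4:5@100; bids=[#5:4@101 #2:5@98] asks=[-]
After op 6 [order #6] limit_buy(price=102, qty=3): fills=none; bids=[#6:3@102 #5:4@101 #2:5@98] asks=[-]
After op 7 [order #7] limit_buy(price=102, qty=1): fills=none; bids=[#6:3@102 #7:1@102 #5:4@101 #2:5@98] asks=[-]
After op 8 [order #8] limit_buy(price=97, qty=3): fills=none; bids=[#6:3@102 #7:1@102 #5:4@101 #2:5@98 #8:3@97] asks=[-]
After op 9 [order #9] limit_buy(price=98, qty=10): fills=none; bids=[#6:3@102 #7:1@102 #5:4@101 #2:5@98 #9:10@98 #8:3@97] asks=[-]
After op 10 [order #10] limit_buy(price=98, qty=2): fills=none; bids=[#6:3@102 #7:1@102 #5:4@101 #2:5@98 #9:10@98 #10:2@98 #8:3@97] asks=[-]

Answer: 5@100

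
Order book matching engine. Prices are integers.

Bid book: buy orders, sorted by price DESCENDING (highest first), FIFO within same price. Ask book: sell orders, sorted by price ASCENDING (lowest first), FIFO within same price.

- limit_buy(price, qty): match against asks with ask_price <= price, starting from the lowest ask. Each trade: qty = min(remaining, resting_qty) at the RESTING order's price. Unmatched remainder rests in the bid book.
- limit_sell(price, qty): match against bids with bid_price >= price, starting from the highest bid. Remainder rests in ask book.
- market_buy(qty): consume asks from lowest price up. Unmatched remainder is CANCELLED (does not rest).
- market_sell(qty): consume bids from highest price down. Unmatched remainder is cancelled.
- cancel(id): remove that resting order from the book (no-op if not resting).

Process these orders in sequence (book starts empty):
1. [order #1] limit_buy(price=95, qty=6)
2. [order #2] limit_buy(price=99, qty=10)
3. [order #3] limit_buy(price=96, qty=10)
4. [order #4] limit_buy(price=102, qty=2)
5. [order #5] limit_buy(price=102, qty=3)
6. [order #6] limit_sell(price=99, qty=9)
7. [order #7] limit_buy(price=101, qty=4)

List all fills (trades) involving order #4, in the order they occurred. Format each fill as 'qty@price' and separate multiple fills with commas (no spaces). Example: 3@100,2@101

After op 1 [order #1] limit_buy(price=95, qty=6): fills=none; bids=[#1:6@95] asks=[-]
After op 2 [order #2] limit_buy(price=99, qty=10): fills=none; bids=[#2:10@99 #1:6@95] asks=[-]
After op 3 [order #3] limit_buy(price=96, qty=10): fills=none; bids=[#2:10@99 #3:10@96 #1:6@95] asks=[-]
After op 4 [order #4] limit_buy(price=102, qty=2): fills=none; bids=[#4:2@102 #2:10@99 #3:10@96 #1:6@95] asks=[-]
After op 5 [order #5] limit_buy(price=102, qty=3): fills=none; bids=[#4:2@102 #5:3@102 #2:10@99 #3:10@96 #1:6@95] asks=[-]
After op 6 [order #6] limit_sell(price=99, qty=9): fills=#4x#6:2@102 #5x#6:3@102 #2x#6:4@99; bids=[#2:6@99 #3:10@96 #1:6@95] asks=[-]
After op 7 [order #7] limit_buy(price=101, qty=4): fills=none; bids=[#7:4@101 #2:6@99 #3:10@96 #1:6@95] asks=[-]

Answer: 2@102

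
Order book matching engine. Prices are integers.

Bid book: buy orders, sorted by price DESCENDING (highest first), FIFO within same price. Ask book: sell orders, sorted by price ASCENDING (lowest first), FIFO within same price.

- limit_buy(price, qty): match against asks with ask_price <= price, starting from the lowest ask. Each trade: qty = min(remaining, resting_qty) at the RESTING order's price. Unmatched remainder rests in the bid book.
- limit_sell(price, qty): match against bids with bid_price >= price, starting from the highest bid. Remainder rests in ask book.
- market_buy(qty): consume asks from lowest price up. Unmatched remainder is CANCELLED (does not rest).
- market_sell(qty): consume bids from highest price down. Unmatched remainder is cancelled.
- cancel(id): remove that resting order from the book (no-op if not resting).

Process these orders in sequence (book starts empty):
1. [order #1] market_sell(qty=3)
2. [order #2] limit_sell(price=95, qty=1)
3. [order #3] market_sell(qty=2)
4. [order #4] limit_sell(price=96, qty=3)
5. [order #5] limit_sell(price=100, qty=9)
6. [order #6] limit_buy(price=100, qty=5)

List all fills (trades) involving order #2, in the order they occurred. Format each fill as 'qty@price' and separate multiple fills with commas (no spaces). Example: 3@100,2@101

Answer: 1@95

Derivation:
After op 1 [order #1] market_sell(qty=3): fills=none; bids=[-] asks=[-]
After op 2 [order #2] limit_sell(price=95, qty=1): fills=none; bids=[-] asks=[#2:1@95]
After op 3 [order #3] market_sell(qty=2): fills=none; bids=[-] asks=[#2:1@95]
After op 4 [order #4] limit_sell(price=96, qty=3): fills=none; bids=[-] asks=[#2:1@95 #4:3@96]
After op 5 [order #5] limit_sell(price=100, qty=9): fills=none; bids=[-] asks=[#2:1@95 #4:3@96 #5:9@100]
After op 6 [order #6] limit_buy(price=100, qty=5): fills=#6x#2:1@95 #6x#4:3@96 #6x#5:1@100; bids=[-] asks=[#5:8@100]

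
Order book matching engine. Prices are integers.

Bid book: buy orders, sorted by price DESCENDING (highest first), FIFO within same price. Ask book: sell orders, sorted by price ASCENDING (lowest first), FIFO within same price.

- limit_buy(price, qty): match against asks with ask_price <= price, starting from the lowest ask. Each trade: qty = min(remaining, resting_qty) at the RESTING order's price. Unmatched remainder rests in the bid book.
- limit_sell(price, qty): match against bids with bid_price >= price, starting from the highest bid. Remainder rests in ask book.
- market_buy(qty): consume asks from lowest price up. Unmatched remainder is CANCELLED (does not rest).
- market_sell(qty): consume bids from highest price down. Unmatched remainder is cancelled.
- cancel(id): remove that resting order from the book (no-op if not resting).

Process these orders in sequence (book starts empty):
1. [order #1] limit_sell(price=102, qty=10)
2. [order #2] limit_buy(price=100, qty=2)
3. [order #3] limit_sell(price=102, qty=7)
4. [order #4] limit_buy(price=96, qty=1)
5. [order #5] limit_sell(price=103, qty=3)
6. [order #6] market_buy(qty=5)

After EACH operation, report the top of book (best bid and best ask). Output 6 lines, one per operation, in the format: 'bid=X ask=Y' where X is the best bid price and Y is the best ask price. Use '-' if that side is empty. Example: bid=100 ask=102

After op 1 [order #1] limit_sell(price=102, qty=10): fills=none; bids=[-] asks=[#1:10@102]
After op 2 [order #2] limit_buy(price=100, qty=2): fills=none; bids=[#2:2@100] asks=[#1:10@102]
After op 3 [order #3] limit_sell(price=102, qty=7): fills=none; bids=[#2:2@100] asks=[#1:10@102 #3:7@102]
After op 4 [order #4] limit_buy(price=96, qty=1): fills=none; bids=[#2:2@100 #4:1@96] asks=[#1:10@102 #3:7@102]
After op 5 [order #5] limit_sell(price=103, qty=3): fills=none; bids=[#2:2@100 #4:1@96] asks=[#1:10@102 #3:7@102 #5:3@103]
After op 6 [order #6] market_buy(qty=5): fills=#6x#1:5@102; bids=[#2:2@100 #4:1@96] asks=[#1:5@102 #3:7@102 #5:3@103]

Answer: bid=- ask=102
bid=100 ask=102
bid=100 ask=102
bid=100 ask=102
bid=100 ask=102
bid=100 ask=102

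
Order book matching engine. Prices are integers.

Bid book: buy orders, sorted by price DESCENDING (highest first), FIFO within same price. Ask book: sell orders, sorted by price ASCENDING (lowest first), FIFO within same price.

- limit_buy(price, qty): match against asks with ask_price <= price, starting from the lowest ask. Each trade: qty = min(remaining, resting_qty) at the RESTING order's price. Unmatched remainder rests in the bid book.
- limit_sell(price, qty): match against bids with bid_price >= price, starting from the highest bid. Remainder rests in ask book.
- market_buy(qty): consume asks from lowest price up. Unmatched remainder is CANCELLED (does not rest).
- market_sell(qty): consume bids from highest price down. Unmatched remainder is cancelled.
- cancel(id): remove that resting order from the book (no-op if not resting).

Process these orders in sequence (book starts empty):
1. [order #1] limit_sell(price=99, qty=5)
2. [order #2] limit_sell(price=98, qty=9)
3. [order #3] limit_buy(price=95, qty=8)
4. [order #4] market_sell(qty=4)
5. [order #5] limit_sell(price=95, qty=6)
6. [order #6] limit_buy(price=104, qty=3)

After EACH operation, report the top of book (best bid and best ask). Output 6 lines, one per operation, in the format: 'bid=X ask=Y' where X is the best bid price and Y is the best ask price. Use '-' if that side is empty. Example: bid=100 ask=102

Answer: bid=- ask=99
bid=- ask=98
bid=95 ask=98
bid=95 ask=98
bid=- ask=95
bid=- ask=98

Derivation:
After op 1 [order #1] limit_sell(price=99, qty=5): fills=none; bids=[-] asks=[#1:5@99]
After op 2 [order #2] limit_sell(price=98, qty=9): fills=none; bids=[-] asks=[#2:9@98 #1:5@99]
After op 3 [order #3] limit_buy(price=95, qty=8): fills=none; bids=[#3:8@95] asks=[#2:9@98 #1:5@99]
After op 4 [order #4] market_sell(qty=4): fills=#3x#4:4@95; bids=[#3:4@95] asks=[#2:9@98 #1:5@99]
After op 5 [order #5] limit_sell(price=95, qty=6): fills=#3x#5:4@95; bids=[-] asks=[#5:2@95 #2:9@98 #1:5@99]
After op 6 [order #6] limit_buy(price=104, qty=3): fills=#6x#5:2@95 #6x#2:1@98; bids=[-] asks=[#2:8@98 #1:5@99]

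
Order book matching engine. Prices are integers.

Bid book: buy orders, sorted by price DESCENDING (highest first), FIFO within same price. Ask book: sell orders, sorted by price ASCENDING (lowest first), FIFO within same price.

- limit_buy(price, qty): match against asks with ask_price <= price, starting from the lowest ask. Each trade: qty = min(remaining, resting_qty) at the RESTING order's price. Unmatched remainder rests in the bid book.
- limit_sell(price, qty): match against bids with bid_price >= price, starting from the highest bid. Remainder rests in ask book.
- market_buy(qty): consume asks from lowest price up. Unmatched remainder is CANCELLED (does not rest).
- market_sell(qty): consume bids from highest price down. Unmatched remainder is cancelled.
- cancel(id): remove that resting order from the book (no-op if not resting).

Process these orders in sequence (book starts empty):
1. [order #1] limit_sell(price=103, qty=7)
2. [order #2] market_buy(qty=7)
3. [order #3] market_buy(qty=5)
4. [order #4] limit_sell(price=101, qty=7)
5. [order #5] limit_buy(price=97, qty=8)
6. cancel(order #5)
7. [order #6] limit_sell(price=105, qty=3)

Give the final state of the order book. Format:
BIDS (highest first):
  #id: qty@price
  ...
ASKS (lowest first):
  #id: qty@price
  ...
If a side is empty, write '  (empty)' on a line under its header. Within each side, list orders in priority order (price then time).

After op 1 [order #1] limit_sell(price=103, qty=7): fills=none; bids=[-] asks=[#1:7@103]
After op 2 [order #2] market_buy(qty=7): fills=#2x#1:7@103; bids=[-] asks=[-]
After op 3 [order #3] market_buy(qty=5): fills=none; bids=[-] asks=[-]
After op 4 [order #4] limit_sell(price=101, qty=7): fills=none; bids=[-] asks=[#4:7@101]
After op 5 [order #5] limit_buy(price=97, qty=8): fills=none; bids=[#5:8@97] asks=[#4:7@101]
After op 6 cancel(order #5): fills=none; bids=[-] asks=[#4:7@101]
After op 7 [order #6] limit_sell(price=105, qty=3): fills=none; bids=[-] asks=[#4:7@101 #6:3@105]

Answer: BIDS (highest first):
  (empty)
ASKS (lowest first):
  #4: 7@101
  #6: 3@105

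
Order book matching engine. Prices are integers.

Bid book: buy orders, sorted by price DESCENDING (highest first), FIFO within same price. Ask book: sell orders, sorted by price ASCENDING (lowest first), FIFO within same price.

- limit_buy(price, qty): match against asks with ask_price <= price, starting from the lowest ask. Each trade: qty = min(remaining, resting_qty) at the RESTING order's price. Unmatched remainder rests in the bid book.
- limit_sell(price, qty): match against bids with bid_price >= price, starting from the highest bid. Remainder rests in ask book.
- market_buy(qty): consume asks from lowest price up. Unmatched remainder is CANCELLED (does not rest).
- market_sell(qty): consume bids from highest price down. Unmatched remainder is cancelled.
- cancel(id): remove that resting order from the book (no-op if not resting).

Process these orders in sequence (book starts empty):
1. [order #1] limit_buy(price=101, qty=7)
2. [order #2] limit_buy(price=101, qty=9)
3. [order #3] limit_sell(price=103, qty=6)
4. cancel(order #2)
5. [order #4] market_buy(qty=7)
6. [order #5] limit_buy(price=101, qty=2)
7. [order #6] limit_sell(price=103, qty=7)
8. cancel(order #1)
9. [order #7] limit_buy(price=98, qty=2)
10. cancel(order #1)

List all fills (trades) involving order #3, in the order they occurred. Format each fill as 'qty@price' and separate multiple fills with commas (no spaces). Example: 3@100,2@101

After op 1 [order #1] limit_buy(price=101, qty=7): fills=none; bids=[#1:7@101] asks=[-]
After op 2 [order #2] limit_buy(price=101, qty=9): fills=none; bids=[#1:7@101 #2:9@101] asks=[-]
After op 3 [order #3] limit_sell(price=103, qty=6): fills=none; bids=[#1:7@101 #2:9@101] asks=[#3:6@103]
After op 4 cancel(order #2): fills=none; bids=[#1:7@101] asks=[#3:6@103]
After op 5 [order #4] market_buy(qty=7): fills=#4x#3:6@103; bids=[#1:7@101] asks=[-]
After op 6 [order #5] limit_buy(price=101, qty=2): fills=none; bids=[#1:7@101 #5:2@101] asks=[-]
After op 7 [order #6] limit_sell(price=103, qty=7): fills=none; bids=[#1:7@101 #5:2@101] asks=[#6:7@103]
After op 8 cancel(order #1): fills=none; bids=[#5:2@101] asks=[#6:7@103]
After op 9 [order #7] limit_buy(price=98, qty=2): fills=none; bids=[#5:2@101 #7:2@98] asks=[#6:7@103]
After op 10 cancel(order #1): fills=none; bids=[#5:2@101 #7:2@98] asks=[#6:7@103]

Answer: 6@103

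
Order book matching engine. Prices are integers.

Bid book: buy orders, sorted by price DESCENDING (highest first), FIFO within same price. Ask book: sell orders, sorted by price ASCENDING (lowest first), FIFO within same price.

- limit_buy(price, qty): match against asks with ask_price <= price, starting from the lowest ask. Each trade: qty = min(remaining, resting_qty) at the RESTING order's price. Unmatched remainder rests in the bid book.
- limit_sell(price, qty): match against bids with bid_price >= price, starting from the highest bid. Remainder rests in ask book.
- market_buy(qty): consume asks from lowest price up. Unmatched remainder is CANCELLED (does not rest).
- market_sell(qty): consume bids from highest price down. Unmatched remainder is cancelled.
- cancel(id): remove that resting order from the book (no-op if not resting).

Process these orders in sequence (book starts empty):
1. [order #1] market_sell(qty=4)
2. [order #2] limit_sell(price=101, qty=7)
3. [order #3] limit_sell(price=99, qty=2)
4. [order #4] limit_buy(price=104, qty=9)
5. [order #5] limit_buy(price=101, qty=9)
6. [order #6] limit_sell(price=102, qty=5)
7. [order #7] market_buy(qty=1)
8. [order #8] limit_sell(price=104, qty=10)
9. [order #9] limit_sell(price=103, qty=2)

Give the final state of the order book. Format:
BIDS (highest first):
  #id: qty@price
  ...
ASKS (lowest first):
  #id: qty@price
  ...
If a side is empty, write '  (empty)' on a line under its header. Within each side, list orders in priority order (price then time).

Answer: BIDS (highest first):
  #5: 9@101
ASKS (lowest first):
  #6: 4@102
  #9: 2@103
  #8: 10@104

Derivation:
After op 1 [order #1] market_sell(qty=4): fills=none; bids=[-] asks=[-]
After op 2 [order #2] limit_sell(price=101, qty=7): fills=none; bids=[-] asks=[#2:7@101]
After op 3 [order #3] limit_sell(price=99, qty=2): fills=none; bids=[-] asks=[#3:2@99 #2:7@101]
After op 4 [order #4] limit_buy(price=104, qty=9): fills=#4x#3:2@99 #4x#2:7@101; bids=[-] asks=[-]
After op 5 [order #5] limit_buy(price=101, qty=9): fills=none; bids=[#5:9@101] asks=[-]
After op 6 [order #6] limit_sell(price=102, qty=5): fills=none; bids=[#5:9@101] asks=[#6:5@102]
After op 7 [order #7] market_buy(qty=1): fills=#7x#6:1@102; bids=[#5:9@101] asks=[#6:4@102]
After op 8 [order #8] limit_sell(price=104, qty=10): fills=none; bids=[#5:9@101] asks=[#6:4@102 #8:10@104]
After op 9 [order #9] limit_sell(price=103, qty=2): fills=none; bids=[#5:9@101] asks=[#6:4@102 #9:2@103 #8:10@104]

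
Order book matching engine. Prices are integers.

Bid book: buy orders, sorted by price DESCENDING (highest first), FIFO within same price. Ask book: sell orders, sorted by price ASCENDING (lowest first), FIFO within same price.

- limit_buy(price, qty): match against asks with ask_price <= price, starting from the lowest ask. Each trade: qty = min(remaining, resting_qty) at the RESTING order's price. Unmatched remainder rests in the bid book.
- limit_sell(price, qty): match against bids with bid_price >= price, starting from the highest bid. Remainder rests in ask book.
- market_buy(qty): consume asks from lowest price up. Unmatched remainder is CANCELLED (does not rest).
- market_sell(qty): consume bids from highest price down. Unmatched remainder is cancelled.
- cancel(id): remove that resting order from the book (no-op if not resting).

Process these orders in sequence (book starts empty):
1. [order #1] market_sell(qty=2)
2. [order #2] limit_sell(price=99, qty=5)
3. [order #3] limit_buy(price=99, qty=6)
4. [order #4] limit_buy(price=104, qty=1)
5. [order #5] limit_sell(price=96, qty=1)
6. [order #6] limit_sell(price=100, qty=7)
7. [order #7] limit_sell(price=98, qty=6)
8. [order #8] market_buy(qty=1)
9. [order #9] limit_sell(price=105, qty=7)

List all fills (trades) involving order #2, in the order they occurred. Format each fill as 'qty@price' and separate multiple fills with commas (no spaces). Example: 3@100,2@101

Answer: 5@99

Derivation:
After op 1 [order #1] market_sell(qty=2): fills=none; bids=[-] asks=[-]
After op 2 [order #2] limit_sell(price=99, qty=5): fills=none; bids=[-] asks=[#2:5@99]
After op 3 [order #3] limit_buy(price=99, qty=6): fills=#3x#2:5@99; bids=[#3:1@99] asks=[-]
After op 4 [order #4] limit_buy(price=104, qty=1): fills=none; bids=[#4:1@104 #3:1@99] asks=[-]
After op 5 [order #5] limit_sell(price=96, qty=1): fills=#4x#5:1@104; bids=[#3:1@99] asks=[-]
After op 6 [order #6] limit_sell(price=100, qty=7): fills=none; bids=[#3:1@99] asks=[#6:7@100]
After op 7 [order #7] limit_sell(price=98, qty=6): fills=#3x#7:1@99; bids=[-] asks=[#7:5@98 #6:7@100]
After op 8 [order #8] market_buy(qty=1): fills=#8x#7:1@98; bids=[-] asks=[#7:4@98 #6:7@100]
After op 9 [order #9] limit_sell(price=105, qty=7): fills=none; bids=[-] asks=[#7:4@98 #6:7@100 #9:7@105]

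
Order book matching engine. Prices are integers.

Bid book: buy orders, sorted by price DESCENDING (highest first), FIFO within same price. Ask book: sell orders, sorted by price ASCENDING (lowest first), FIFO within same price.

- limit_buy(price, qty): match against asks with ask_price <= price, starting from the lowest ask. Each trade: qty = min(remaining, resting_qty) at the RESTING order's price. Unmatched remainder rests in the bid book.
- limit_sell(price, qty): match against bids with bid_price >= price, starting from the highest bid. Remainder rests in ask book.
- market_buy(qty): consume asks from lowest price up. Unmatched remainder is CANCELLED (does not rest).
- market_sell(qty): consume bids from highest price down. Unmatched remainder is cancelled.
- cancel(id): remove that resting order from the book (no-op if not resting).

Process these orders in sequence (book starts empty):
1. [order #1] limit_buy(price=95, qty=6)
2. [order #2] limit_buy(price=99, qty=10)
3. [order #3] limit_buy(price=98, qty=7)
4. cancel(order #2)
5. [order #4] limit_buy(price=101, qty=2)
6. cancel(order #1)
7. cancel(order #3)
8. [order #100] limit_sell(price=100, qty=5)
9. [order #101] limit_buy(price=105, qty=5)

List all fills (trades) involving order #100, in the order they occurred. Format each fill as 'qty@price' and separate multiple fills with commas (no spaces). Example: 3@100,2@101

Answer: 2@101,3@100

Derivation:
After op 1 [order #1] limit_buy(price=95, qty=6): fills=none; bids=[#1:6@95] asks=[-]
After op 2 [order #2] limit_buy(price=99, qty=10): fills=none; bids=[#2:10@99 #1:6@95] asks=[-]
After op 3 [order #3] limit_buy(price=98, qty=7): fills=none; bids=[#2:10@99 #3:7@98 #1:6@95] asks=[-]
After op 4 cancel(order #2): fills=none; bids=[#3:7@98 #1:6@95] asks=[-]
After op 5 [order #4] limit_buy(price=101, qty=2): fills=none; bids=[#4:2@101 #3:7@98 #1:6@95] asks=[-]
After op 6 cancel(order #1): fills=none; bids=[#4:2@101 #3:7@98] asks=[-]
After op 7 cancel(order #3): fills=none; bids=[#4:2@101] asks=[-]
After op 8 [order #100] limit_sell(price=100, qty=5): fills=#4x#100:2@101; bids=[-] asks=[#100:3@100]
After op 9 [order #101] limit_buy(price=105, qty=5): fills=#101x#100:3@100; bids=[#101:2@105] asks=[-]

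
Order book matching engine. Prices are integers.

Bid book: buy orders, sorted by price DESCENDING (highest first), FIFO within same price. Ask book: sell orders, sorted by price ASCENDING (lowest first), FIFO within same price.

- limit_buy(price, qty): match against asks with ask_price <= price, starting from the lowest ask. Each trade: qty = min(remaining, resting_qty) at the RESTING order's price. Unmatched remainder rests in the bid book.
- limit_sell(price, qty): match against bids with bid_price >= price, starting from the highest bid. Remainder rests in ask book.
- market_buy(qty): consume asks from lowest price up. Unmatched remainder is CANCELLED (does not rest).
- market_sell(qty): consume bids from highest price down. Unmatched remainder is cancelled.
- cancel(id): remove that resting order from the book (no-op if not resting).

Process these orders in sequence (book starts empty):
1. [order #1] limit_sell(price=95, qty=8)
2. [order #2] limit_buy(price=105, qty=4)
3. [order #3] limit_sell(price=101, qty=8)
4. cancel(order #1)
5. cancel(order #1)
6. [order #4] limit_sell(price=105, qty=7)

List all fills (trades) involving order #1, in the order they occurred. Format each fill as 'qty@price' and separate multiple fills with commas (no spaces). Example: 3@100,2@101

Answer: 4@95

Derivation:
After op 1 [order #1] limit_sell(price=95, qty=8): fills=none; bids=[-] asks=[#1:8@95]
After op 2 [order #2] limit_buy(price=105, qty=4): fills=#2x#1:4@95; bids=[-] asks=[#1:4@95]
After op 3 [order #3] limit_sell(price=101, qty=8): fills=none; bids=[-] asks=[#1:4@95 #3:8@101]
After op 4 cancel(order #1): fills=none; bids=[-] asks=[#3:8@101]
After op 5 cancel(order #1): fills=none; bids=[-] asks=[#3:8@101]
After op 6 [order #4] limit_sell(price=105, qty=7): fills=none; bids=[-] asks=[#3:8@101 #4:7@105]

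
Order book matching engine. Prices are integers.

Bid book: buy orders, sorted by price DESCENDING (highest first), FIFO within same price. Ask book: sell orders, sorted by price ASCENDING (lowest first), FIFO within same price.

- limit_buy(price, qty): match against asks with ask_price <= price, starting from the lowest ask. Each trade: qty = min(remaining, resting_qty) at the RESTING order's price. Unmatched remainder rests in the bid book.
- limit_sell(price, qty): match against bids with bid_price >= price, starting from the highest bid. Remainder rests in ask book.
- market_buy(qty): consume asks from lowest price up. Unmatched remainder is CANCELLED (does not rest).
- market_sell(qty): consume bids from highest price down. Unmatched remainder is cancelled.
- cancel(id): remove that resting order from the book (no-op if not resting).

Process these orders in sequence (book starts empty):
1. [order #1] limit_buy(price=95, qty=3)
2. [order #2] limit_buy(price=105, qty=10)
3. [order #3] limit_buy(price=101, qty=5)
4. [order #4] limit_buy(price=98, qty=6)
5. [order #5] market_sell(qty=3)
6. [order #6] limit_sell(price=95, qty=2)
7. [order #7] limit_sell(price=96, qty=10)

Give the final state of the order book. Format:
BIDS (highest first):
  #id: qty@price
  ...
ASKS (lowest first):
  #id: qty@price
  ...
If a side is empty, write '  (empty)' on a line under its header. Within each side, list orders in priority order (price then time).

After op 1 [order #1] limit_buy(price=95, qty=3): fills=none; bids=[#1:3@95] asks=[-]
After op 2 [order #2] limit_buy(price=105, qty=10): fills=none; bids=[#2:10@105 #1:3@95] asks=[-]
After op 3 [order #3] limit_buy(price=101, qty=5): fills=none; bids=[#2:10@105 #3:5@101 #1:3@95] asks=[-]
After op 4 [order #4] limit_buy(price=98, qty=6): fills=none; bids=[#2:10@105 #3:5@101 #4:6@98 #1:3@95] asks=[-]
After op 5 [order #5] market_sell(qty=3): fills=#2x#5:3@105; bids=[#2:7@105 #3:5@101 #4:6@98 #1:3@95] asks=[-]
After op 6 [order #6] limit_sell(price=95, qty=2): fills=#2x#6:2@105; bids=[#2:5@105 #3:5@101 #4:6@98 #1:3@95] asks=[-]
After op 7 [order #7] limit_sell(price=96, qty=10): fills=#2x#7:5@105 #3x#7:5@101; bids=[#4:6@98 #1:3@95] asks=[-]

Answer: BIDS (highest first):
  #4: 6@98
  #1: 3@95
ASKS (lowest first):
  (empty)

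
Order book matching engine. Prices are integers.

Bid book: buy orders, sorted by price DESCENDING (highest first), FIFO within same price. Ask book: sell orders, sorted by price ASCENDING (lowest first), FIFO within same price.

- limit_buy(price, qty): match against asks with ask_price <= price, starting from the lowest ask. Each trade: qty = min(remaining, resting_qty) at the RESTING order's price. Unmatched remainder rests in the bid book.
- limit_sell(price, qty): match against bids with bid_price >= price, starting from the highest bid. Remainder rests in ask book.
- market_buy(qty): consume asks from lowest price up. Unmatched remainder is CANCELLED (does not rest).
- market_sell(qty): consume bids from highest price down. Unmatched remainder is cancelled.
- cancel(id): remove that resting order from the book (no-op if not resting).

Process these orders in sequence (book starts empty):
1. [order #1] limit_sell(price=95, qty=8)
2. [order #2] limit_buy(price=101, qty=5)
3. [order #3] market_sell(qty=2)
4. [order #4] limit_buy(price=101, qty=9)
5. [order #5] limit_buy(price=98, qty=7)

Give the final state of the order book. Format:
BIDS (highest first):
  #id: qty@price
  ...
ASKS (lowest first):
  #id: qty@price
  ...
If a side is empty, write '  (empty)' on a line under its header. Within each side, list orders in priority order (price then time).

Answer: BIDS (highest first):
  #4: 6@101
  #5: 7@98
ASKS (lowest first):
  (empty)

Derivation:
After op 1 [order #1] limit_sell(price=95, qty=8): fills=none; bids=[-] asks=[#1:8@95]
After op 2 [order #2] limit_buy(price=101, qty=5): fills=#2x#1:5@95; bids=[-] asks=[#1:3@95]
After op 3 [order #3] market_sell(qty=2): fills=none; bids=[-] asks=[#1:3@95]
After op 4 [order #4] limit_buy(price=101, qty=9): fills=#4x#1:3@95; bids=[#4:6@101] asks=[-]
After op 5 [order #5] limit_buy(price=98, qty=7): fills=none; bids=[#4:6@101 #5:7@98] asks=[-]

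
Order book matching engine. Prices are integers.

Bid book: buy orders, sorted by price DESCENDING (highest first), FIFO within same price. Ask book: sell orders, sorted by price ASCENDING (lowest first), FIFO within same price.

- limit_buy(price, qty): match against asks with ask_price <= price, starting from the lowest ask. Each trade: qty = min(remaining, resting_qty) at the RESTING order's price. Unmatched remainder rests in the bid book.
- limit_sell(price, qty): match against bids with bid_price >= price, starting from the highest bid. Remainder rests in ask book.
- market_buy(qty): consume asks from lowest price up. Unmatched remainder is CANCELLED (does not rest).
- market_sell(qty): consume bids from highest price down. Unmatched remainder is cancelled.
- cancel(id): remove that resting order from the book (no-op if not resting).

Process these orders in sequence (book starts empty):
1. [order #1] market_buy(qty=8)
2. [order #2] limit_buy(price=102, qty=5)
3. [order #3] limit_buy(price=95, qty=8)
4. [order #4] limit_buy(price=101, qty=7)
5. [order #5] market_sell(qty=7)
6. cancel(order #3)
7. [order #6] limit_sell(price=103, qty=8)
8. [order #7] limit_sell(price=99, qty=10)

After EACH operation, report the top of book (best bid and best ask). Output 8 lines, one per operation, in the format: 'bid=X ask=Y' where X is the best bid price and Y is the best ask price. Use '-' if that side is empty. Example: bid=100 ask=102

Answer: bid=- ask=-
bid=102 ask=-
bid=102 ask=-
bid=102 ask=-
bid=101 ask=-
bid=101 ask=-
bid=101 ask=103
bid=- ask=99

Derivation:
After op 1 [order #1] market_buy(qty=8): fills=none; bids=[-] asks=[-]
After op 2 [order #2] limit_buy(price=102, qty=5): fills=none; bids=[#2:5@102] asks=[-]
After op 3 [order #3] limit_buy(price=95, qty=8): fills=none; bids=[#2:5@102 #3:8@95] asks=[-]
After op 4 [order #4] limit_buy(price=101, qty=7): fills=none; bids=[#2:5@102 #4:7@101 #3:8@95] asks=[-]
After op 5 [order #5] market_sell(qty=7): fills=#2x#5:5@102 #4x#5:2@101; bids=[#4:5@101 #3:8@95] asks=[-]
After op 6 cancel(order #3): fills=none; bids=[#4:5@101] asks=[-]
After op 7 [order #6] limit_sell(price=103, qty=8): fills=none; bids=[#4:5@101] asks=[#6:8@103]
After op 8 [order #7] limit_sell(price=99, qty=10): fills=#4x#7:5@101; bids=[-] asks=[#7:5@99 #6:8@103]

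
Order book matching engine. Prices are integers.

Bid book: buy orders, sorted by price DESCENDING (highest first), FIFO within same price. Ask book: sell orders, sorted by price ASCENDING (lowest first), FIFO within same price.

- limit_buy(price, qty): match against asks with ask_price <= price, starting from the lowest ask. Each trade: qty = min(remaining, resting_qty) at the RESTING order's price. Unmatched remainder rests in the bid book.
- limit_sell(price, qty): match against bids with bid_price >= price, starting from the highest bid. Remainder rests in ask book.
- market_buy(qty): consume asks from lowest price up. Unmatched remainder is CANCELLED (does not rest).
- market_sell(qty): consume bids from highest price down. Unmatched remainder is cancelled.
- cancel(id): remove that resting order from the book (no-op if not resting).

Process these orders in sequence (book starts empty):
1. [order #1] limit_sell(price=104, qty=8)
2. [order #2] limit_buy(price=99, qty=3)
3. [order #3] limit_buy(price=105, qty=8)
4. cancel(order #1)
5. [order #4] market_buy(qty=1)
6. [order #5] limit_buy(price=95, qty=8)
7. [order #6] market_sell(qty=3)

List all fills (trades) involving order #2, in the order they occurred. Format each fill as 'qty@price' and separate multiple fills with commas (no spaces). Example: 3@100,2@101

Answer: 3@99

Derivation:
After op 1 [order #1] limit_sell(price=104, qty=8): fills=none; bids=[-] asks=[#1:8@104]
After op 2 [order #2] limit_buy(price=99, qty=3): fills=none; bids=[#2:3@99] asks=[#1:8@104]
After op 3 [order #3] limit_buy(price=105, qty=8): fills=#3x#1:8@104; bids=[#2:3@99] asks=[-]
After op 4 cancel(order #1): fills=none; bids=[#2:3@99] asks=[-]
After op 5 [order #4] market_buy(qty=1): fills=none; bids=[#2:3@99] asks=[-]
After op 6 [order #5] limit_buy(price=95, qty=8): fills=none; bids=[#2:3@99 #5:8@95] asks=[-]
After op 7 [order #6] market_sell(qty=3): fills=#2x#6:3@99; bids=[#5:8@95] asks=[-]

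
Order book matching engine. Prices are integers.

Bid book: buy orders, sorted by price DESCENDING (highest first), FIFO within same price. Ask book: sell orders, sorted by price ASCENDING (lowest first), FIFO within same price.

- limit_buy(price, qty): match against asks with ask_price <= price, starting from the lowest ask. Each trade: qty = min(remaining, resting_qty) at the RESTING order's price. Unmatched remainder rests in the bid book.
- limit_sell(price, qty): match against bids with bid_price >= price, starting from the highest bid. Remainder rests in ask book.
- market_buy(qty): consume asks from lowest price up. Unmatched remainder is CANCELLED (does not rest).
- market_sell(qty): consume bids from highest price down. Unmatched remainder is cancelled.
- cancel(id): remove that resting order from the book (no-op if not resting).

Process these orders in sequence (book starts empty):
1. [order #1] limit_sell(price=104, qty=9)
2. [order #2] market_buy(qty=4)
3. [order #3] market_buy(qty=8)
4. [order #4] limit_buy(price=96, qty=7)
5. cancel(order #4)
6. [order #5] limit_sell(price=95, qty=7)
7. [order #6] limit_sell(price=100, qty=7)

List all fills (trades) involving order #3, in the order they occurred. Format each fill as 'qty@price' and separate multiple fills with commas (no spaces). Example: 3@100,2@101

Answer: 5@104

Derivation:
After op 1 [order #1] limit_sell(price=104, qty=9): fills=none; bids=[-] asks=[#1:9@104]
After op 2 [order #2] market_buy(qty=4): fills=#2x#1:4@104; bids=[-] asks=[#1:5@104]
After op 3 [order #3] market_buy(qty=8): fills=#3x#1:5@104; bids=[-] asks=[-]
After op 4 [order #4] limit_buy(price=96, qty=7): fills=none; bids=[#4:7@96] asks=[-]
After op 5 cancel(order #4): fills=none; bids=[-] asks=[-]
After op 6 [order #5] limit_sell(price=95, qty=7): fills=none; bids=[-] asks=[#5:7@95]
After op 7 [order #6] limit_sell(price=100, qty=7): fills=none; bids=[-] asks=[#5:7@95 #6:7@100]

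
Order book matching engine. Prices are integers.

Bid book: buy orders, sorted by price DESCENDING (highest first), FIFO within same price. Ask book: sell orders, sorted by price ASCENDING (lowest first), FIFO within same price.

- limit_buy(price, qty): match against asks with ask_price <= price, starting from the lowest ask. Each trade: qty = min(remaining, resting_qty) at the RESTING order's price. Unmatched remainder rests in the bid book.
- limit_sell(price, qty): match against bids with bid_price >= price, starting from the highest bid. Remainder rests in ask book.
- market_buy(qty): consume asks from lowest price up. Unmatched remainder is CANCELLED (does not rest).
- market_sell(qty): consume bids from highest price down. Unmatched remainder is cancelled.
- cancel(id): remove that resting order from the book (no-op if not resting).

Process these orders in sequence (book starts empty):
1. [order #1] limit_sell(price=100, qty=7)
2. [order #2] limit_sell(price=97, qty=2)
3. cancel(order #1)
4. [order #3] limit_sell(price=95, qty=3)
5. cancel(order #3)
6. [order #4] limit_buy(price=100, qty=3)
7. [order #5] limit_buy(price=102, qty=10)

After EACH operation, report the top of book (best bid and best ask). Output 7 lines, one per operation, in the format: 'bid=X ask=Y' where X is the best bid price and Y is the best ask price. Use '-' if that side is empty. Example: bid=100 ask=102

Answer: bid=- ask=100
bid=- ask=97
bid=- ask=97
bid=- ask=95
bid=- ask=97
bid=100 ask=-
bid=102 ask=-

Derivation:
After op 1 [order #1] limit_sell(price=100, qty=7): fills=none; bids=[-] asks=[#1:7@100]
After op 2 [order #2] limit_sell(price=97, qty=2): fills=none; bids=[-] asks=[#2:2@97 #1:7@100]
After op 3 cancel(order #1): fills=none; bids=[-] asks=[#2:2@97]
After op 4 [order #3] limit_sell(price=95, qty=3): fills=none; bids=[-] asks=[#3:3@95 #2:2@97]
After op 5 cancel(order #3): fills=none; bids=[-] asks=[#2:2@97]
After op 6 [order #4] limit_buy(price=100, qty=3): fills=#4x#2:2@97; bids=[#4:1@100] asks=[-]
After op 7 [order #5] limit_buy(price=102, qty=10): fills=none; bids=[#5:10@102 #4:1@100] asks=[-]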